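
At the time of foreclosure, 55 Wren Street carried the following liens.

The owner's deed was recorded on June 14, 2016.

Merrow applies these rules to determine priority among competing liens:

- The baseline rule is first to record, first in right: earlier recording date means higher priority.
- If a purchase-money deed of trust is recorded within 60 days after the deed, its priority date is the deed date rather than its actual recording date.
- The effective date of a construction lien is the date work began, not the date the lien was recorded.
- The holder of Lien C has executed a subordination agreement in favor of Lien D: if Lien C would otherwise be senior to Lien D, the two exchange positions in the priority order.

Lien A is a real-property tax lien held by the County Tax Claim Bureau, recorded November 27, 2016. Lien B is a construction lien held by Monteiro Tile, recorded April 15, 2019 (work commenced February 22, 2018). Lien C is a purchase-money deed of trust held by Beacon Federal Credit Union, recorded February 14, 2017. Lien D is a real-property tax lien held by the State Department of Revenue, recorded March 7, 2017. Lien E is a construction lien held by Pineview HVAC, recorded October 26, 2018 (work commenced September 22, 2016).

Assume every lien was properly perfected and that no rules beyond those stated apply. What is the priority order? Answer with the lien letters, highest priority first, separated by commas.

E, A, D, C, B

Adjusting effective dates: B is treated as recorded February 22, 2018, the work-commencement date; C missed the 60-day window (245 days after the deed), so its recording date stands; E is treated as recorded September 22, 2016, the work-commencement date.
Ordering by effective date: E (September 22, 2016), A (November 27, 2016), C (February 14, 2017), D (March 7, 2017), B (February 22, 2018).
Because C would otherwise rank above D, the subordination swaps them.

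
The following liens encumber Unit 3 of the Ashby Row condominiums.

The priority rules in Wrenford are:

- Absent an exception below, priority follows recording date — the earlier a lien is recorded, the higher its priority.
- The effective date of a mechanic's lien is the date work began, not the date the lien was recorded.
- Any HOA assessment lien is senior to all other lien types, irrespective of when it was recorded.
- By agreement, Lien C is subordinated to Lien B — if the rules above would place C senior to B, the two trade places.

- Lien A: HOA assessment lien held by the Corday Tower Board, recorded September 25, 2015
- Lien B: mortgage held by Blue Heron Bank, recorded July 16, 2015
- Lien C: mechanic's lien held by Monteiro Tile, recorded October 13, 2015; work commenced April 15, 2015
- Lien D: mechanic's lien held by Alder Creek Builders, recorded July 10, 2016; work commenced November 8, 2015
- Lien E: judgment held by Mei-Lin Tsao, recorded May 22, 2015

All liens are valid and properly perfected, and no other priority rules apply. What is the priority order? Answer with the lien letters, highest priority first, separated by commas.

A, B, E, C, D

Effective dates after the stated exceptions: C's effective date is April 15, 2015, when work began; D's effective date is November 8, 2015, when work began.
A is an HOA assessment lien and takes priority over every other lien.
Ordering the rest by effective date: C (April 15, 2015), E (May 22, 2015), B (July 16, 2015), D (November 8, 2015).
The subordination applies — C was senior to B — so C and B swap.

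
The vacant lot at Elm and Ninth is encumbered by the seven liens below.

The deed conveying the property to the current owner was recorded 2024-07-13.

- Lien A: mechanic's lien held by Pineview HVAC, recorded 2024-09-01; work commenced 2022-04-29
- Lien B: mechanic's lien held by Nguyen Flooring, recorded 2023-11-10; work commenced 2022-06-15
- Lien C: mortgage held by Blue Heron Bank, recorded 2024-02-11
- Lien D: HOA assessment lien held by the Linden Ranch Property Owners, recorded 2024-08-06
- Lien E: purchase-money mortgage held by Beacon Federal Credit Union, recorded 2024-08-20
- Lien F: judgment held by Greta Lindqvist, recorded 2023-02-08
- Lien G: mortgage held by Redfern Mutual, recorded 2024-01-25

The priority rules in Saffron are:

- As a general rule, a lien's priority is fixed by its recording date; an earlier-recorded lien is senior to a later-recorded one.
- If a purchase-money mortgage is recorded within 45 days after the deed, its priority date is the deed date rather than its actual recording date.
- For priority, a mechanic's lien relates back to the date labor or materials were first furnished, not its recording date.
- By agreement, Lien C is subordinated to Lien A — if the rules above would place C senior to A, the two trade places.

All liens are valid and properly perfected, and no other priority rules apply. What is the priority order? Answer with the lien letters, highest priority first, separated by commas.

A, B, F, G, C, E, D

Effective dates after the stated exceptions: A is treated as recorded 2022-04-29, the work-commencement date; B's effective date is 2022-06-15, when work began; E relates back to the deed date 2024-07-13.
Sorted by effective date: A (2022-04-29), B (2022-06-15), F (2023-02-08), G (2024-01-25), C (2024-02-11), E (2024-07-13), D (2024-08-06).
C is already junior to A, so the subordination agreement changes nothing.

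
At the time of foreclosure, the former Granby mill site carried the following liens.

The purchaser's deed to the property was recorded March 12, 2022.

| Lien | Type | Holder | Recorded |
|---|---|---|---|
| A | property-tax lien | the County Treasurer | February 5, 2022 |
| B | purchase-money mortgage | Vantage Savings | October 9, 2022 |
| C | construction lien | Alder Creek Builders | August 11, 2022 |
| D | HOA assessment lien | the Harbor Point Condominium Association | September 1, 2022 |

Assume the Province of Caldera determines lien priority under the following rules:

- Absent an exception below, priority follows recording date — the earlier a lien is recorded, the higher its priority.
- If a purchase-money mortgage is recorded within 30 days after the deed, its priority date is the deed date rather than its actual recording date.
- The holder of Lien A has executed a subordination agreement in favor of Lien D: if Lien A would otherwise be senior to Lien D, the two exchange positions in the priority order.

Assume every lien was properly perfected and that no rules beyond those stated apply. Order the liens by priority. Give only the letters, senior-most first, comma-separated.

First, effective dates: B was recorded 211 days after the deed, outside the 30-day window, so it keeps its recording date.
By effective date, earliest first: A (February 5, 2022), C (August 11, 2022), D (September 1, 2022), B (October 9, 2022).
Because A would otherwise rank above D, the subordination swaps them.

D, C, A, B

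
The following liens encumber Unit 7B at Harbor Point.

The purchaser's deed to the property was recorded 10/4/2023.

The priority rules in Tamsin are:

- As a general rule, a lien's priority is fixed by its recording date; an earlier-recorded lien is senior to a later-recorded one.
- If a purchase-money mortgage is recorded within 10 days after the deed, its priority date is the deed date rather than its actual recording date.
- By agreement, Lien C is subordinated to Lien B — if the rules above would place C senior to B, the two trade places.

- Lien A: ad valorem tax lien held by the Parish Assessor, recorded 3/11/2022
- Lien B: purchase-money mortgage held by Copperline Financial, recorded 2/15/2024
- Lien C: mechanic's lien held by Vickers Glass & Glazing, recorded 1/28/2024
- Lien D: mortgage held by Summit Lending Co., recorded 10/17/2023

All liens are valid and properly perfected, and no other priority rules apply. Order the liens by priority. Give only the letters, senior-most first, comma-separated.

A, D, B, C

Effective dates: B missed the 10-day window (134 days after the deed), so its recording date stands.
By effective date: A (3/11/2022), D (10/17/2023), C (1/28/2024), B (2/15/2024).
The subordination applies — C was senior to B — so C and B swap.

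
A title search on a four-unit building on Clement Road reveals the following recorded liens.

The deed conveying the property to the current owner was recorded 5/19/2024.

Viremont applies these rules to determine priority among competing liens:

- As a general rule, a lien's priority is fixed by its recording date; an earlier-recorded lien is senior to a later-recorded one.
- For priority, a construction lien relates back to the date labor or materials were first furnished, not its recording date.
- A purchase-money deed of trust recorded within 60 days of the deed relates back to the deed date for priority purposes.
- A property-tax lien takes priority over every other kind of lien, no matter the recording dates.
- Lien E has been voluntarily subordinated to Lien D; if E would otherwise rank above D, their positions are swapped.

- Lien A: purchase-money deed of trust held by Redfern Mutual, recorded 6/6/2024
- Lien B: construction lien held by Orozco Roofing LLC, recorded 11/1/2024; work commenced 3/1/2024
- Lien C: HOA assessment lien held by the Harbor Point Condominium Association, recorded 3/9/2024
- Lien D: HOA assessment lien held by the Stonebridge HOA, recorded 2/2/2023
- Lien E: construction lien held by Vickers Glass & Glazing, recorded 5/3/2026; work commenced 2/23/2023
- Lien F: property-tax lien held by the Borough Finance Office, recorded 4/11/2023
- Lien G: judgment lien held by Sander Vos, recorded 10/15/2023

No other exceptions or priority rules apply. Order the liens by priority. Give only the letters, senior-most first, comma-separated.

Effective dates after the stated exceptions: A was recorded within the 60-day window, so its effective date is the deed date 5/19/2024; B's effective date is 3/1/2024, when work began; E relates back to 2/23/2023 (work commenced).
F is a property-tax lien, so it outranks all other liens regardless of date.
Ordering the rest by effective date: D (2/2/2023), E (2/23/2023), G (10/15/2023), B (3/1/2024), C (3/9/2024), A (5/19/2024).
Since E is not senior to D, the subordination leaves the order unchanged.

F, D, E, G, B, C, A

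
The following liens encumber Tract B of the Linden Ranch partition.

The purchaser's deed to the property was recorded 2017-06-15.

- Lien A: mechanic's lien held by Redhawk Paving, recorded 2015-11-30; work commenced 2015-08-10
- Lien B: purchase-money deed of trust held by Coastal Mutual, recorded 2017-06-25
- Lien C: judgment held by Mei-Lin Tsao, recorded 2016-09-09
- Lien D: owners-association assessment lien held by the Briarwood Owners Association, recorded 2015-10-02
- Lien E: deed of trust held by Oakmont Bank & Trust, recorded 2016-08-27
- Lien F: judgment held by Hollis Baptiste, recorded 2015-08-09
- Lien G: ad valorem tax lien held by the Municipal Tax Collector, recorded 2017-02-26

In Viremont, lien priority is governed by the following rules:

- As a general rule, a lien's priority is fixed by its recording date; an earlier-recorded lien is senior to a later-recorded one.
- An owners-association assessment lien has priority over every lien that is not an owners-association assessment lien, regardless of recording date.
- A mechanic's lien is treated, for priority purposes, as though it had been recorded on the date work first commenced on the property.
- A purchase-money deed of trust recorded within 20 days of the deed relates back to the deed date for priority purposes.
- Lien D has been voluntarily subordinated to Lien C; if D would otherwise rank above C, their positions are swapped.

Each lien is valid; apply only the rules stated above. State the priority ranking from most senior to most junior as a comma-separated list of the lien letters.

Adjusting effective dates: A's effective date is 2015-08-10, when work began; B's effective date is the deed date, 2017-06-15.
As an owners-association assessment lien, D is senior to every other lien.
The other liens, earliest effective date first: F (2015-08-09), A (2015-08-10), E (2016-08-27), C (2016-09-09), G (2017-02-26), B (2017-06-15).
D would otherwise be senior to C, so under the subordination agreement D and C exchange positions.

C, F, A, E, D, G, B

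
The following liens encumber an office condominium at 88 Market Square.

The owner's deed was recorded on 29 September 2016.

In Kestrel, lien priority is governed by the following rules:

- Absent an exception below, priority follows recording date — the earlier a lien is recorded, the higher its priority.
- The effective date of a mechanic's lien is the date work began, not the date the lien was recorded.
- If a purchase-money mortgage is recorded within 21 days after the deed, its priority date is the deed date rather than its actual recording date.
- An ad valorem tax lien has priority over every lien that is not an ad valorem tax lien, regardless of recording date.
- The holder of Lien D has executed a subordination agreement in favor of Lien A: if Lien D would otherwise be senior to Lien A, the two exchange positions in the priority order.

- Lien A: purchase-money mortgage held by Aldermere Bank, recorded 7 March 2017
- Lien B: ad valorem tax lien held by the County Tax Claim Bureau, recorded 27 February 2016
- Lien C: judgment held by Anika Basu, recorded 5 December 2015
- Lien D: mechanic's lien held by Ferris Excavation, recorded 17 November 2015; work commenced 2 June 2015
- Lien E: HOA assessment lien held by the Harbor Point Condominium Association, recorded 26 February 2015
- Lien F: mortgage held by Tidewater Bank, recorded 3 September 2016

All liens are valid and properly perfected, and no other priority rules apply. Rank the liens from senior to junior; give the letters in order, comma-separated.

B, E, A, C, F, D

First, effective dates: A was recorded 159 days after the deed, outside the 21-day window, so it keeps its recording date; D's effective date is 2 June 2015, when work began.
B, as an ad valorem tax lien, has superpriority and ranks first.
Remaining liens by effective date: E (26 February 2015), D (2 June 2015), C (5 December 2015), F (3 September 2016), A (7 March 2017).
D would otherwise be senior to A, so under the subordination agreement D and A exchange positions.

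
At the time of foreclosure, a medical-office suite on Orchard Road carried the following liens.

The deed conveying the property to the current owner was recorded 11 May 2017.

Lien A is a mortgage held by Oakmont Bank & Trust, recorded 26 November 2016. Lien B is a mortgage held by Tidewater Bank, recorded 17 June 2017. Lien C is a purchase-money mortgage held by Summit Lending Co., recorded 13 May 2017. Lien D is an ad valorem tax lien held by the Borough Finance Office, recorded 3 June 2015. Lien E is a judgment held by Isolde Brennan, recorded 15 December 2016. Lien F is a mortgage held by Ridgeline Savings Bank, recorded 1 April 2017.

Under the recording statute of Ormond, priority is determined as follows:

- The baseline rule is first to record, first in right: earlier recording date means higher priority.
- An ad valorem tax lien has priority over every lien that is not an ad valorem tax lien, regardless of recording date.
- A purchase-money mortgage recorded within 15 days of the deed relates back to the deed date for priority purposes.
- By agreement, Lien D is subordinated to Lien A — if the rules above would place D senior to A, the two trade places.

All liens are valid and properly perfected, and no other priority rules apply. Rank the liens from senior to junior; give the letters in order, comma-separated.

First, effective dates: C relates back to the deed date 11 May 2017.
D, as an ad valorem tax lien, has superpriority and ranks first.
Among the remaining liens, by effective date: A (26 November 2016), E (15 December 2016), F (1 April 2017), C (11 May 2017), B (17 June 2017).
Because D would otherwise rank above A, the subordination swaps them.

A, D, E, F, C, B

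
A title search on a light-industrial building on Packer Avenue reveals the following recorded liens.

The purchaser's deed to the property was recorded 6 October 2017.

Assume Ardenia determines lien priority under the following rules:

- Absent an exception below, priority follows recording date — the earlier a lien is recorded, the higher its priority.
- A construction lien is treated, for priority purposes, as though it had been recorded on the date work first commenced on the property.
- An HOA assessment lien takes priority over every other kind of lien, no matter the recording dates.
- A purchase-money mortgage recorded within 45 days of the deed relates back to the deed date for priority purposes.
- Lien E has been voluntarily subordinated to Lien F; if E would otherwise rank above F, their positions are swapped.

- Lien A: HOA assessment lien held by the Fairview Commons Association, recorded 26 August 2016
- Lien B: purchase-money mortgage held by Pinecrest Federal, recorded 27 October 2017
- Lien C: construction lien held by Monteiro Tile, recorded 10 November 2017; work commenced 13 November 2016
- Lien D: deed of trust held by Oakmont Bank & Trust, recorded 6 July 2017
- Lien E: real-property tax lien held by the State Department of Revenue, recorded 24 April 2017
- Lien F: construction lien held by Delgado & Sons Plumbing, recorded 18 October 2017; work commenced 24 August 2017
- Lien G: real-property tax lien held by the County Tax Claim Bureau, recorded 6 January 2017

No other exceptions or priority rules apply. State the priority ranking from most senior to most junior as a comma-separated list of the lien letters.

A, C, G, F, D, E, B

Effective dates: B relates back to the deed date 6 October 2017; C is treated as recorded 13 November 2016, the work-commencement date; F's effective date is 24 August 2017, when work began.
A is an HOA assessment lien, so it outranks all other liens regardless of date.
The other liens, earliest effective date first: C (13 November 2016), G (6 January 2017), E (24 April 2017), D (6 July 2017), F (24 August 2017), B (6 October 2017).
E would otherwise be senior to F, so under the subordination agreement E and F exchange positions.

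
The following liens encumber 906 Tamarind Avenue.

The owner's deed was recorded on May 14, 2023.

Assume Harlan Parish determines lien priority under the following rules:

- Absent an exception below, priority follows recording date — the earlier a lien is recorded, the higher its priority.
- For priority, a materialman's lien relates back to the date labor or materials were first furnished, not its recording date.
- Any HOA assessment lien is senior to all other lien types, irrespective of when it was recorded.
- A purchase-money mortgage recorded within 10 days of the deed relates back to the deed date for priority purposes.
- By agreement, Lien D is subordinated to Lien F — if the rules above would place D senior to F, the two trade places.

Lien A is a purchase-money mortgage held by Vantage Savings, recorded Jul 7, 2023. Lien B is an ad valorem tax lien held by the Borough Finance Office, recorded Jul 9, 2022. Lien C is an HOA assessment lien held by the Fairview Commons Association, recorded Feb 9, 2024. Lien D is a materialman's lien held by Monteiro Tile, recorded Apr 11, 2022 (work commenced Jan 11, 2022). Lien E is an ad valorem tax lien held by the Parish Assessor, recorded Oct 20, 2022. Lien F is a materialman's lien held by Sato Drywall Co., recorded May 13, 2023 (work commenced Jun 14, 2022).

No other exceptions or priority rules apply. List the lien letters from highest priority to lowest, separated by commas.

Effective dates: A was recorded 54 days after the deed, outside the 10-day window, so it keeps its recording date; D is treated as recorded Jan 11, 2022, the work-commencement date; F relates back to Jun 14, 2022 (work commenced).
C is an HOA assessment lien and takes priority over every other lien.
The other liens, earliest effective date first: D (Jan 11, 2022), F (Jun 14, 2022), B (Jul 9, 2022), E (Oct 20, 2022), A (Jul 7, 2023).
D is senior to F before the subordination, so the two trade places.

C, F, D, B, E, A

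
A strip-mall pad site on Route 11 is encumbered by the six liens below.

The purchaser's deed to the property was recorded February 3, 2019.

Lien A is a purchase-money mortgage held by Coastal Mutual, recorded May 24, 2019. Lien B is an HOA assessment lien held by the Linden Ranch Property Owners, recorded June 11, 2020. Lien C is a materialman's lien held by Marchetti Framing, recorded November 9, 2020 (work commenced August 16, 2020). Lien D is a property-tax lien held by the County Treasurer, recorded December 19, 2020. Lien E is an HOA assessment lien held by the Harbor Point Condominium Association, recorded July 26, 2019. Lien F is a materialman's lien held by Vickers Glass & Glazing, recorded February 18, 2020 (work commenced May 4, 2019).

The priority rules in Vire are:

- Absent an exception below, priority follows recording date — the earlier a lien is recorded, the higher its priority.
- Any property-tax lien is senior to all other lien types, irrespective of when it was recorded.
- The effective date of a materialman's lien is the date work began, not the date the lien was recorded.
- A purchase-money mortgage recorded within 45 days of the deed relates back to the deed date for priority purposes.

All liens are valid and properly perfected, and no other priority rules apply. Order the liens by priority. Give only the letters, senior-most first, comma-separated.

Adjusting effective dates: A was recorded 110 days after the deed, outside the 45-day window, so it keeps its recording date; C is treated as recorded August 16, 2020, the work-commencement date; F relates back to May 4, 2019 (work commenced).
D is a property-tax lien, so it outranks all other liens regardless of date.
Ordering the rest by effective date: F (May 4, 2019), A (May 24, 2019), E (July 26, 2019), B (June 11, 2020), C (August 16, 2020).

D, F, A, E, B, C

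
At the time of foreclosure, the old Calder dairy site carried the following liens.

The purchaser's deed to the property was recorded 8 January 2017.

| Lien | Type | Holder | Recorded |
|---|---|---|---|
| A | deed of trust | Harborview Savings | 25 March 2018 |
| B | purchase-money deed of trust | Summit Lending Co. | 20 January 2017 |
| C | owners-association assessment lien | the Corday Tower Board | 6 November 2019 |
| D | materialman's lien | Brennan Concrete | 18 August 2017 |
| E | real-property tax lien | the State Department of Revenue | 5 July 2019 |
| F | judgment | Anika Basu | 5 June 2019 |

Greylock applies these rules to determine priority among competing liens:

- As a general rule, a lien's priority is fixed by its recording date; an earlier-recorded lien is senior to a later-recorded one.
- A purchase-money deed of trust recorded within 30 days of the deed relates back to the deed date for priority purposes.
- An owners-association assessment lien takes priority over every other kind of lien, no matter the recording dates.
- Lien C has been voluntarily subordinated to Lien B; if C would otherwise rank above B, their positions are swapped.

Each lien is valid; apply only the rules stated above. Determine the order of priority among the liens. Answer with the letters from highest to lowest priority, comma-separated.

Effective dates: B's effective date is the deed date, 8 January 2017.
As an owners-association assessment lien, C is senior to every other lien.
The other liens, earliest effective date first: B (8 January 2017), D (18 August 2017), A (25 March 2018), F (5 June 2019), E (5 July 2019).
Because C would otherwise rank above B, the subordination swaps them.

B, C, D, A, F, E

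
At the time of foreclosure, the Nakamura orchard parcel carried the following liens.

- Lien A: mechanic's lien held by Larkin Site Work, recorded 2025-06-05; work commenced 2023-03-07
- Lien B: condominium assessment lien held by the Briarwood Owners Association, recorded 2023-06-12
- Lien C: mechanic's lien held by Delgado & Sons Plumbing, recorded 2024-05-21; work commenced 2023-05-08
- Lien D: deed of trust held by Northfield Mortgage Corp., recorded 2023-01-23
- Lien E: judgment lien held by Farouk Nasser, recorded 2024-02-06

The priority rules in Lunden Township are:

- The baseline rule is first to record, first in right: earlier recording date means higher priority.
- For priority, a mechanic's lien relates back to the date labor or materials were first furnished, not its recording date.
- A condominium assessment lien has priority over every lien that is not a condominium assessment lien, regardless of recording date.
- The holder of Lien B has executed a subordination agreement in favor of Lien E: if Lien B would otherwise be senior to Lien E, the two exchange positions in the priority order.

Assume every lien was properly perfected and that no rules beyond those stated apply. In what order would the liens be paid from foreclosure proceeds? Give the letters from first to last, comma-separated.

Adjusting effective dates: A's effective date is 2023-03-07, when work began; C's effective date is 2023-05-08, when work began.
B, as a condominium assessment lien, has superpriority and ranks first.
The other liens, earliest effective date first: D (2023-01-23), A (2023-03-07), C (2023-05-08), E (2024-02-06).
B would otherwise be senior to E, so under the subordination agreement B and E exchange positions.

E, D, A, C, B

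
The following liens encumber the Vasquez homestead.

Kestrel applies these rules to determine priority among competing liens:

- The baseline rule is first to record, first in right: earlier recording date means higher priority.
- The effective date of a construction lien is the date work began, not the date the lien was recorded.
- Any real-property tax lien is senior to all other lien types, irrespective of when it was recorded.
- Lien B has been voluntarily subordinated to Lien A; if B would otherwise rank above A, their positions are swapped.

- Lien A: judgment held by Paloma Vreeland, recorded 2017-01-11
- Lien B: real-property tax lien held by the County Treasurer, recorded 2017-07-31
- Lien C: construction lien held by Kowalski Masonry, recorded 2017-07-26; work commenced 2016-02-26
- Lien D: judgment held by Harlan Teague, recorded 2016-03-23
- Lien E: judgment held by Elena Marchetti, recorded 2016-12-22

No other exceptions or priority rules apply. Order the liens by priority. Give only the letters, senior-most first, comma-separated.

First, effective dates: C's effective date is 2016-02-26, when work began.
B is a real-property tax lien, so it outranks all other liens regardless of date.
Among the remaining liens, by effective date: C (2016-02-26), D (2016-03-23), E (2016-12-22), A (2017-01-11).
B is senior to A before the subordination, so the two trade places.

A, C, D, E, B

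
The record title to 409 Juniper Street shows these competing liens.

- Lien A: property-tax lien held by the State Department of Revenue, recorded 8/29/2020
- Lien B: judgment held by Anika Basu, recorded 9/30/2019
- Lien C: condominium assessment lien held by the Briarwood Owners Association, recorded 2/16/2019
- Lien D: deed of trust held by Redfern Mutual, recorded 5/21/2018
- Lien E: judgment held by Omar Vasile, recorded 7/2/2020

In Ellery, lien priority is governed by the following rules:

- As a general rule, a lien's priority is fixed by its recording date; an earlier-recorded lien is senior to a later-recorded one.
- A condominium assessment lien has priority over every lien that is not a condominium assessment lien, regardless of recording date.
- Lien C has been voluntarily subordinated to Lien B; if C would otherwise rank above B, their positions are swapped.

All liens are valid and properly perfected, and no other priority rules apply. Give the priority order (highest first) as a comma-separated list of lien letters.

C, as a condominium assessment lien, has superpriority and ranks first.
Remaining liens by effective date: D (5/21/2018), B (9/30/2019), E (7/2/2020), A (8/29/2020).
C would otherwise be senior to B, so under the subordination agreement C and B exchange positions.

B, D, C, E, A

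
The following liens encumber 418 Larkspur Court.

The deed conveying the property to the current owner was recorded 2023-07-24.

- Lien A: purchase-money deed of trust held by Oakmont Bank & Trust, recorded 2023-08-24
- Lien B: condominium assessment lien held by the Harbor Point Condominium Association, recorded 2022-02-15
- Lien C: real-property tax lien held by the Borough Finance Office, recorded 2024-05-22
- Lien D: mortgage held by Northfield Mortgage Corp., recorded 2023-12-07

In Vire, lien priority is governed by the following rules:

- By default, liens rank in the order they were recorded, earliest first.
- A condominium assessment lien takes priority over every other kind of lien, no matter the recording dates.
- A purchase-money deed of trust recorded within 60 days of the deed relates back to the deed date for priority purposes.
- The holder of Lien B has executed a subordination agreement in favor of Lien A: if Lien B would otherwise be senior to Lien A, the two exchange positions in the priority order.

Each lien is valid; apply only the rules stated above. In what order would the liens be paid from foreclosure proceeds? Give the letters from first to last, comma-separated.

A, B, D, C

First, effective dates: A's effective date is the deed date, 2023-07-24.
B is a condominium assessment lien, so it outranks all other liens regardless of date.
Among the remaining liens, by effective date: A (2023-07-24), D (2023-12-07), C (2024-05-22).
Because B would otherwise rank above A, the subordination swaps them.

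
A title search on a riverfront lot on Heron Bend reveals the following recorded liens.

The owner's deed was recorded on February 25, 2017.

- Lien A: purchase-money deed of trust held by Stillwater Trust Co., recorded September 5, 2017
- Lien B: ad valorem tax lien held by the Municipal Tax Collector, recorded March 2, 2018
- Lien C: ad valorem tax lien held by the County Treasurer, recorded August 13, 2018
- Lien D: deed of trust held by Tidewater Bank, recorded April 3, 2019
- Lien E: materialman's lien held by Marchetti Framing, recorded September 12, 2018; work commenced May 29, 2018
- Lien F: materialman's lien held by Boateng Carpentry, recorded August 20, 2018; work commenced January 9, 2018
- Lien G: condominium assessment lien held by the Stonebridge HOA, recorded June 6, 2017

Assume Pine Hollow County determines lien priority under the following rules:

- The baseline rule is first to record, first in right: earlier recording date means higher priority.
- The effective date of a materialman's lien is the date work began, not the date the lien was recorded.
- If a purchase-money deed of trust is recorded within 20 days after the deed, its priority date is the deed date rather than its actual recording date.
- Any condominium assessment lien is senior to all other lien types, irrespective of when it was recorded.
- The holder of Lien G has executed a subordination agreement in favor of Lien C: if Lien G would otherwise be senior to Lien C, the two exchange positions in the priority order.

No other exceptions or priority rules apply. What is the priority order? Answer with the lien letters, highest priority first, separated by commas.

C, A, F, B, E, G, D

First, effective dates: A was recorded 192 days after the deed — beyond 20 days — so no relation-back applies; E's effective date is May 29, 2018, when work began; F is treated as recorded January 9, 2018, the work-commencement date.
G is a condominium assessment lien, so it outranks all other liens regardless of date.
The other liens, earliest effective date first: A (September 5, 2017), F (January 9, 2018), B (March 2, 2018), E (May 29, 2018), C (August 13, 2018), D (April 3, 2019).
The subordination applies — G was senior to C — so G and C swap.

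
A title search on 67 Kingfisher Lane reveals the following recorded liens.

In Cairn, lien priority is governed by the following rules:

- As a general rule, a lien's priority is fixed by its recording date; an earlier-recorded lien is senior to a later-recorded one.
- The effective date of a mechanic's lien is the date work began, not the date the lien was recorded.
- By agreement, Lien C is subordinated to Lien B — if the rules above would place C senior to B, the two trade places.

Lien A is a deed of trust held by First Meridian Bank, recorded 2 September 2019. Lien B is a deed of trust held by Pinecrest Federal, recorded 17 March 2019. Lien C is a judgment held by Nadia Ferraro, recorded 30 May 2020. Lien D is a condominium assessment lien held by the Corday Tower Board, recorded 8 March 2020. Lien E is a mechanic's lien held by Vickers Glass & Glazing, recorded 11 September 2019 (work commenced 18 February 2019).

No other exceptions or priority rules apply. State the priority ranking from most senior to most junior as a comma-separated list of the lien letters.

First, effective dates: E relates back to 18 February 2019 (work commenced).
By effective date: E (18 February 2019), B (17 March 2019), A (2 September 2019), D (8 March 2020), C (30 May 2020).
C already ranks below B; the subordination has no effect.

E, B, A, D, C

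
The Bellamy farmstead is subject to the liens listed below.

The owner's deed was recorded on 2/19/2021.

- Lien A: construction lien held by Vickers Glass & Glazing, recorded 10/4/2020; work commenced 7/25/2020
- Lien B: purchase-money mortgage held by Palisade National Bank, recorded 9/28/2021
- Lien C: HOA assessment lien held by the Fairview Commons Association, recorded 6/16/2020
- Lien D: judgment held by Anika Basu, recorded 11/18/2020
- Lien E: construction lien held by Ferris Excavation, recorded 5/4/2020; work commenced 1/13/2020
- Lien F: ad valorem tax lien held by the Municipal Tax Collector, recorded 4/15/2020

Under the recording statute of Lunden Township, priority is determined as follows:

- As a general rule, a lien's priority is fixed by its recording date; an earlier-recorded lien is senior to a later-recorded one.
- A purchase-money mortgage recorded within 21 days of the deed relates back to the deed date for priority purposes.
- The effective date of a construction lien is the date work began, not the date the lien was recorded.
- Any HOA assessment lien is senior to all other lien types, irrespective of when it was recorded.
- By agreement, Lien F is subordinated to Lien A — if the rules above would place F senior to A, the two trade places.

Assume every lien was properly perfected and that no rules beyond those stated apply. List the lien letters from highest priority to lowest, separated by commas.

C, E, A, F, D, B

Effective dates after the stated exceptions: A is treated as recorded 7/25/2020, the work-commencement date; B missed the 21-day window (221 days after the deed), so its recording date stands; E is treated as recorded 1/13/2020, the work-commencement date.
As an HOA assessment lien, C is senior to every other lien.
The other liens, earliest effective date first: E (1/13/2020), F (4/15/2020), A (7/25/2020), D (11/18/2020), B (9/28/2021).
F is senior to A before the subordination, so the two trade places.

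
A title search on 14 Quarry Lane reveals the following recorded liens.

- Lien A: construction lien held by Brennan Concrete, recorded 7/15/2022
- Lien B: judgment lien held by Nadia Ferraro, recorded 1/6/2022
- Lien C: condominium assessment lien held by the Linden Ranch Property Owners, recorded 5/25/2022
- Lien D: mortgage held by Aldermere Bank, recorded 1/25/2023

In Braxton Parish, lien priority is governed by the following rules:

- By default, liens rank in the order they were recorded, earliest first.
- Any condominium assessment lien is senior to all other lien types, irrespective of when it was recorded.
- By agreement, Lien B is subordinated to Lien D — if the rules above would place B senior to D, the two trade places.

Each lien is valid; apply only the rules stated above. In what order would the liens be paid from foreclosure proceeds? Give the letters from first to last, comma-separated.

C, D, A, B

C, as a condominium assessment lien, has superpriority and ranks first.
Ordering the rest by effective date: B (1/6/2022), A (7/15/2022), D (1/25/2023).
B is senior to D before the subordination, so the two trade places.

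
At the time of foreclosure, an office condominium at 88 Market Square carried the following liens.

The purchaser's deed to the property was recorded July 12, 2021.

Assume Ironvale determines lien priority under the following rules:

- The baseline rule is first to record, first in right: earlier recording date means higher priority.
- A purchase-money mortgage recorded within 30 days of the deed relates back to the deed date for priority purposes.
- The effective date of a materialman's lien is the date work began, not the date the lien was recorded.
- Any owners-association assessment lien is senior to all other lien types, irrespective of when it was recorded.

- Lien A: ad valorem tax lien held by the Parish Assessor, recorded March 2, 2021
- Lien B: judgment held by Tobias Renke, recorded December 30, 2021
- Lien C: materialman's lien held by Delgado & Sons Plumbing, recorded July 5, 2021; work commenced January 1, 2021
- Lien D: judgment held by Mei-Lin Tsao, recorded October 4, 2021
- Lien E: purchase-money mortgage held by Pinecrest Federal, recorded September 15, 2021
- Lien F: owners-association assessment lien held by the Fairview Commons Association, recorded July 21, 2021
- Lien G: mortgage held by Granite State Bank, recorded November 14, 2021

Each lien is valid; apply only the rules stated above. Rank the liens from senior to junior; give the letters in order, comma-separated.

F, C, A, E, D, G, B

Adjusting effective dates: C relates back to January 1, 2021 (work commenced); E was recorded 65 days after the deed, outside the 30-day window, so it keeps its recording date.
As an owners-association assessment lien, F is senior to every other lien.
Ordering the rest by effective date: C (January 1, 2021), A (March 2, 2021), E (September 15, 2021), D (October 4, 2021), G (November 14, 2021), B (December 30, 2021).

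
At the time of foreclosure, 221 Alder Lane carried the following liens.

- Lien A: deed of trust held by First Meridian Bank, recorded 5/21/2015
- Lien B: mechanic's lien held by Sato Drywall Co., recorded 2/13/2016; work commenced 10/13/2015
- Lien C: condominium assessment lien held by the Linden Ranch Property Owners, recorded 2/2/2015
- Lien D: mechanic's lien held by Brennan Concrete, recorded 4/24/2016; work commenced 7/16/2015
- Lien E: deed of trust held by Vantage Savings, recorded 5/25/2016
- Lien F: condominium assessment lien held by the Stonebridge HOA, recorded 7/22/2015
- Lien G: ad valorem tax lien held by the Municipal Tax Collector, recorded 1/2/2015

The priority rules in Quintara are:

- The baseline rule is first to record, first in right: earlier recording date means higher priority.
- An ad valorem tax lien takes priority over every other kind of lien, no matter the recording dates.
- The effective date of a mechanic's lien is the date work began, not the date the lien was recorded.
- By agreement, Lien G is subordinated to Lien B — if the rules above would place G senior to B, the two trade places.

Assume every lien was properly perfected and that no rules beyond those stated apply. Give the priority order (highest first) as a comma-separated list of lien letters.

B, C, A, D, F, G, E

First, effective dates: B's effective date is 10/13/2015, when work began; D's effective date is 7/16/2015, when work began.
G, as an ad valorem tax lien, has superpriority and ranks first.
The other liens, earliest effective date first: C (2/2/2015), A (5/21/2015), D (7/16/2015), F (7/22/2015), B (10/13/2015), E (5/25/2016).
G would otherwise be senior to B, so under the subordination agreement G and B exchange positions.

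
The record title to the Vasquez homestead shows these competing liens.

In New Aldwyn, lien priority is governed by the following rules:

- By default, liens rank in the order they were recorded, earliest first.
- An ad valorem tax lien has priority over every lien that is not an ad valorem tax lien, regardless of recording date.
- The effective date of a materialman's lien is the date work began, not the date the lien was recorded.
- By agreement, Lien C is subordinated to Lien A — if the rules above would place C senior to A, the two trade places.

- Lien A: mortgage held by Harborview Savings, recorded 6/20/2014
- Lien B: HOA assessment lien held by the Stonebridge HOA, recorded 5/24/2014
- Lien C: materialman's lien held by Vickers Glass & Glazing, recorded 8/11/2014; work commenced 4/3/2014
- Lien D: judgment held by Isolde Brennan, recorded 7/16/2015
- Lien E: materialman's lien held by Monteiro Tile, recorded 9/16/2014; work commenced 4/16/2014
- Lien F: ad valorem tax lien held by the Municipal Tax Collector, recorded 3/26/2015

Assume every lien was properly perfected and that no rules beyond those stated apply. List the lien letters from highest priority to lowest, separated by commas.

Effective dates: C is treated as recorded 4/3/2014, the work-commencement date; E is treated as recorded 4/16/2014, the work-commencement date.
F, as an ad valorem tax lien, has superpriority and ranks first.
Among the remaining liens, by effective date: C (4/3/2014), E (4/16/2014), B (5/24/2014), A (6/20/2014), D (7/16/2015).
C is senior to A before the subordination, so the two trade places.

F, A, E, B, C, D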